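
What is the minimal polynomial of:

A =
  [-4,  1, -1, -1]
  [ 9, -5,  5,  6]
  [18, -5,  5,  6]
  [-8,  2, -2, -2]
x^4 + 6*x^3 + 9*x^2

The characteristic polynomial is χ_A(x) = x^2*(x + 3)^2, so the eigenvalues are known. The minimal polynomial is
  m_A(x) = Π_λ (x − λ)^{k_λ}
where k_λ is the size of the *largest* Jordan block for λ (equivalently, the smallest k with (A − λI)^k v = 0 for every generalised eigenvector v of λ).

  λ = -3: largest Jordan block has size 2, contributing (x + 3)^2
  λ = 0: largest Jordan block has size 2, contributing (x − 0)^2

So m_A(x) = x^2*(x + 3)^2 = x^4 + 6*x^3 + 9*x^2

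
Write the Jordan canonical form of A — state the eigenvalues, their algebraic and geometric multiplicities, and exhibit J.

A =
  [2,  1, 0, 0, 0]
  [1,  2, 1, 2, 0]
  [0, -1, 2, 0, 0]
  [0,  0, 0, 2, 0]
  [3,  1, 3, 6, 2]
J_3(2) ⊕ J_1(2) ⊕ J_1(2)

The characteristic polynomial is
  det(x·I − A) = x^5 - 10*x^4 + 40*x^3 - 80*x^2 + 80*x - 32 = (x - 2)^5

Eigenvalues and multiplicities (the geometric multiplicity of λ is n − rank(A − λI), which equals the number of Jordan blocks for λ):
  λ = 2: algebraic multiplicity = 5, geometric multiplicity = 3

Determining the block sizes for each eigenvalue:
  λ = 2: with am = 5 and gm = 3, the partition is not yet determined (e.g. several partitions of 5 into 3 parts exist). Let N = A − (2)·I. Computing rank(N^1) = 2, rank(N^2) = 1, rank(N^3) = 0; the number of blocks of size ≥ j is rank(N^{j−1}) − rank(N^j), giving [3, 1, 1]. So we have 1 block(s) of size 3, 2 block(s) of size 1 → block sizes [3, 1, 1]

Assembling the blocks gives a Jordan form
J =
  [2, 1, 0, 0, 0]
  [0, 2, 1, 0, 0]
  [0, 0, 2, 0, 0]
  [0, 0, 0, 2, 0]
  [0, 0, 0, 0, 2]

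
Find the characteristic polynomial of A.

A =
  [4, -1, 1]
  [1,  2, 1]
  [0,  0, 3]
x^3 - 9*x^2 + 27*x - 27

Expanding det(x·I − A) (e.g. by cofactor expansion or by noting that A is similar to its Jordan form J, which has the same characteristic polynomial as A) gives
  χ_A(x) = x^3 - 9*x^2 + 27*x - 27
which factors as (x - 3)^3. The eigenvalues (with algebraic multiplicities) are λ = 3 with multiplicity 3.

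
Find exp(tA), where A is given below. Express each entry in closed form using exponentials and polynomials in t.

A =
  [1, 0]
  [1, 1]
e^{tA} =
  [exp(t), 0]
  [t*exp(t), exp(t)]

Strategy: write A = P · J · P⁻¹ where J is a Jordan canonical form, so e^{tA} = P · e^{tJ} · P⁻¹, and e^{tJ} can be computed block-by-block.

A has Jordan form
J =
  [1, 1]
  [0, 1]
(up to reordering of blocks).

Per-block formulas:
  For a 2×2 Jordan block J_2(1): exp(t · J_2(1)) = e^(1t)·(I + t·N), where N is the 2×2 nilpotent shift.

After assembling e^{tJ} and conjugating by P, we get:

e^{tA} =
  [exp(t), 0]
  [t*exp(t), exp(t)]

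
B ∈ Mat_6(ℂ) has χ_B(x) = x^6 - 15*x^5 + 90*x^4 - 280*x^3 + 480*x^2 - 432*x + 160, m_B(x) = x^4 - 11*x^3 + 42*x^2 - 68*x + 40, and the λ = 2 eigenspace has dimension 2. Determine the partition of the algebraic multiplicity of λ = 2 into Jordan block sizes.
Block sizes for λ = 2: [3, 2]

Step 1 — from the characteristic polynomial, algebraic multiplicity of λ = 2 is 5. From dim ker(B − (2)·I) = 2, there are exactly 2 Jordan blocks for λ = 2.
Step 2 — from the minimal polynomial, the factor (x − 2)^3 tells us the largest block for λ = 2 has size 3.
Step 3 — with total size 5, 2 blocks, and largest block 3, the block sizes (in nonincreasing order) are [3, 2].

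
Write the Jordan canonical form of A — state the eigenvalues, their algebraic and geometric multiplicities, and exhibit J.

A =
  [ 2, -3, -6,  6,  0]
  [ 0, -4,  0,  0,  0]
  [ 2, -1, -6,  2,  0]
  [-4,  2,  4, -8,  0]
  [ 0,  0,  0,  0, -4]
J_2(-4) ⊕ J_1(-4) ⊕ J_1(-4) ⊕ J_1(-4)

The characteristic polynomial is
  det(x·I − A) = x^5 + 20*x^4 + 160*x^3 + 640*x^2 + 1280*x + 1024 = (x + 4)^5

Eigenvalues and multiplicities (the geometric multiplicity of λ is n − rank(A − λI), which equals the number of Jordan blocks for λ):
  λ = -4: algebraic multiplicity = 5, geometric multiplicity = 4

Determining the block sizes for each eigenvalue:
  λ = -4: 4 blocks summing to 5 forces exactly one block of size 2 and the rest size 1 → block sizes [2, 1, 1, 1]

Assembling the blocks gives a Jordan form
J =
  [-4,  1,  0,  0,  0]
  [ 0, -4,  0,  0,  0]
  [ 0,  0, -4,  0,  0]
  [ 0,  0,  0, -4,  0]
  [ 0,  0,  0,  0, -4]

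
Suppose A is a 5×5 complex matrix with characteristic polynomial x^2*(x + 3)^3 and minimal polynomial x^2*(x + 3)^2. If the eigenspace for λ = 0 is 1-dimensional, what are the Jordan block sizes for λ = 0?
Block sizes for λ = 0: [2]

Step 1 — from the characteristic polynomial, algebraic multiplicity of λ = 0 is 2. From dim ker(A − (0)·I) = 1, there are exactly 1 Jordan blocks for λ = 0.
Step 2 — from the minimal polynomial, the factor (x − 0)^2 tells us the largest block for λ = 0 has size 2.
Step 3 — with total size 2, 1 blocks, and largest block 2, the block sizes (in nonincreasing order) are [2].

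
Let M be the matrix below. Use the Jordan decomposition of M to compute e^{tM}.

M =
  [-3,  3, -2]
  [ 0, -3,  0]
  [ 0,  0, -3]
e^{tM} =
  [exp(-3*t), 3*t*exp(-3*t), -2*t*exp(-3*t)]
  [0, exp(-3*t), 0]
  [0, 0, exp(-3*t)]

Strategy: write M = P · J · P⁻¹ where J is a Jordan canonical form, so e^{tM} = P · e^{tJ} · P⁻¹, and e^{tJ} can be computed block-by-block.

M has Jordan form
J =
  [-3,  1,  0]
  [ 0, -3,  0]
  [ 0,  0, -3]
(up to reordering of blocks).

Per-block formulas:
  For a 2×2 Jordan block J_2(-3): exp(t · J_2(-3)) = e^(-3t)·(I + t·N), where N is the 2×2 nilpotent shift.
  For a 1×1 block at λ = -3: exp(t · [-3]) = [e^(-3t)].

After assembling e^{tJ} and conjugating by P, we get:

e^{tM} =
  [exp(-3*t), 3*t*exp(-3*t), -2*t*exp(-3*t)]
  [0, exp(-3*t), 0]
  [0, 0, exp(-3*t)]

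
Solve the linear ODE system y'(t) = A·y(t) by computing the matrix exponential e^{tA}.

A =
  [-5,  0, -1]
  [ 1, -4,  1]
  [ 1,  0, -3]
e^{tA} =
  [-t*exp(-4*t) + exp(-4*t), 0, -t*exp(-4*t)]
  [t*exp(-4*t), exp(-4*t), t*exp(-4*t)]
  [t*exp(-4*t), 0, t*exp(-4*t) + exp(-4*t)]

Strategy: write A = P · J · P⁻¹ where J is a Jordan canonical form, so e^{tA} = P · e^{tJ} · P⁻¹, and e^{tJ} can be computed block-by-block.

A has Jordan form
J =
  [-4,  1,  0]
  [ 0, -4,  0]
  [ 0,  0, -4]
(up to reordering of blocks).

Per-block formulas:
  For a 1×1 block at λ = -4: exp(t · [-4]) = [e^(-4t)].
  For a 2×2 Jordan block J_2(-4): exp(t · J_2(-4)) = e^(-4t)·(I + t·N), where N is the 2×2 nilpotent shift.

After assembling e^{tJ} and conjugating by P, we get:

e^{tA} =
  [-t*exp(-4*t) + exp(-4*t), 0, -t*exp(-4*t)]
  [t*exp(-4*t), exp(-4*t), t*exp(-4*t)]
  [t*exp(-4*t), 0, t*exp(-4*t) + exp(-4*t)]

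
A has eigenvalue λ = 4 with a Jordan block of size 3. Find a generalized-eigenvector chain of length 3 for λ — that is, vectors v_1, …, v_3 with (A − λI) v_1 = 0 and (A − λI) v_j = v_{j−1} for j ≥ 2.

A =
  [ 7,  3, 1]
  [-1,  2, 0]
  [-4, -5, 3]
A Jordan chain for λ = 4 of length 3:
v_1 = (2, -1, -3)ᵀ
v_2 = (3, -1, -4)ᵀ
v_3 = (1, 0, 0)ᵀ

Let N = A − (4)·I. We want v_3 with N^3 v_3 = 0 but N^2 v_3 ≠ 0; then v_{j-1} := N · v_j for j = 3, …, 2.

Pick v_3 = (1, 0, 0)ᵀ.
Then v_2 = N · v_3 = (3, -1, -4)ᵀ.
Then v_1 = N · v_2 = (2, -1, -3)ᵀ.

Sanity check: (A − (4)·I) v_1 = (0, 0, 0)ᵀ = 0. ✓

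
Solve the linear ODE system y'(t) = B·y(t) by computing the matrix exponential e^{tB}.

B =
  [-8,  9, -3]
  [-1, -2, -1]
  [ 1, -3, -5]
e^{tB} =
  [-3*t^2*exp(-5*t)/2 - 3*t*exp(-5*t) + exp(-5*t), 9*t^2*exp(-5*t)/2 + 9*t*exp(-5*t), -3*t*exp(-5*t)]
  [-t^2*exp(-5*t)/2 - t*exp(-5*t), 3*t^2*exp(-5*t)/2 + 3*t*exp(-5*t) + exp(-5*t), -t*exp(-5*t)]
  [t*exp(-5*t), -3*t*exp(-5*t), exp(-5*t)]

Strategy: write B = P · J · P⁻¹ where J is a Jordan canonical form, so e^{tB} = P · e^{tJ} · P⁻¹, and e^{tJ} can be computed block-by-block.

B has Jordan form
J =
  [-5,  1,  0]
  [ 0, -5,  1]
  [ 0,  0, -5]
(up to reordering of blocks).

Per-block formulas:
  For a 3×3 Jordan block J_3(-5): exp(t · J_3(-5)) = e^(-5t)·(I + t·N + (t^2/2)·N^2), where N is the 3×3 nilpotent shift.

After assembling e^{tJ} and conjugating by P, we get:

e^{tB} =
  [-3*t^2*exp(-5*t)/2 - 3*t*exp(-5*t) + exp(-5*t), 9*t^2*exp(-5*t)/2 + 9*t*exp(-5*t), -3*t*exp(-5*t)]
  [-t^2*exp(-5*t)/2 - t*exp(-5*t), 3*t^2*exp(-5*t)/2 + 3*t*exp(-5*t) + exp(-5*t), -t*exp(-5*t)]
  [t*exp(-5*t), -3*t*exp(-5*t), exp(-5*t)]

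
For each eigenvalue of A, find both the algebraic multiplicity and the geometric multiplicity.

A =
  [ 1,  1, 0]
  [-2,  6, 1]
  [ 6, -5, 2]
λ = 3: alg = 3, geom = 1

Step 1 — factor the characteristic polynomial to read off the algebraic multiplicities:
  χ_A(x) = (x - 3)^3

Step 2 — compute geometric multiplicities via the rank-nullity identity g(λ) = n − rank(A − λI):
  rank(A − (3)·I) = 2, so dim ker(A − (3)·I) = n − 2 = 1

Summary:
  λ = 3: algebraic multiplicity = 3, geometric multiplicity = 1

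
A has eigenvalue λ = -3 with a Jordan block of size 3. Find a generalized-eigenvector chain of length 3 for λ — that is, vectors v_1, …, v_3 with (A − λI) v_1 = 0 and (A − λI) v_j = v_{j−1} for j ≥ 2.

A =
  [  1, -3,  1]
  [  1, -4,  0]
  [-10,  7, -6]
A Jordan chain for λ = -3 of length 3:
v_1 = (3, 3, -3)ᵀ
v_2 = (4, 1, -10)ᵀ
v_3 = (1, 0, 0)ᵀ

Let N = A − (-3)·I. We want v_3 with N^3 v_3 = 0 but N^2 v_3 ≠ 0; then v_{j-1} := N · v_j for j = 3, …, 2.

Pick v_3 = (1, 0, 0)ᵀ.
Then v_2 = N · v_3 = (4, 1, -10)ᵀ.
Then v_1 = N · v_2 = (3, 3, -3)ᵀ.

Sanity check: (A − (-3)·I) v_1 = (0, 0, 0)ᵀ = 0. ✓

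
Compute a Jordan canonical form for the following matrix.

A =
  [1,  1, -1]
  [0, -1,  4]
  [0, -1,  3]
J_3(1)

The characteristic polynomial is
  det(x·I − A) = x^3 - 3*x^2 + 3*x - 1 = (x - 1)^3

Eigenvalues and multiplicities (the geometric multiplicity of λ is n − rank(A − λI), which equals the number of Jordan blocks for λ):
  λ = 1: algebraic multiplicity = 3, geometric multiplicity = 1

Determining the block sizes for each eigenvalue:
  λ = 1: one block (gm = 1), so the single block has size am = 3 → block sizes [3]

Assembling the blocks gives a Jordan form
J =
  [1, 1, 0]
  [0, 1, 1]
  [0, 0, 1]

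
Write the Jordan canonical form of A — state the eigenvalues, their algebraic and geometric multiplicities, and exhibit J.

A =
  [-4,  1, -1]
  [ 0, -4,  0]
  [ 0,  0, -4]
J_2(-4) ⊕ J_1(-4)

The characteristic polynomial is
  det(x·I − A) = x^3 + 12*x^2 + 48*x + 64 = (x + 4)^3

Eigenvalues and multiplicities (the geometric multiplicity of λ is n − rank(A − λI), which equals the number of Jordan blocks for λ):
  λ = -4: algebraic multiplicity = 3, geometric multiplicity = 2

Determining the block sizes for each eigenvalue:
  λ = -4: 2 blocks summing to 3 forces exactly one block of size 2 and the rest size 1 → block sizes [2, 1]

Assembling the blocks gives a Jordan form
J =
  [-4,  1,  0]
  [ 0, -4,  0]
  [ 0,  0, -4]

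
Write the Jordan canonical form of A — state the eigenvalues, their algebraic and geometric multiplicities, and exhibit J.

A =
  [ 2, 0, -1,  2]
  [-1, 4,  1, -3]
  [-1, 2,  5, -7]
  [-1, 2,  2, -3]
J_3(2) ⊕ J_1(2)

The characteristic polynomial is
  det(x·I − A) = x^4 - 8*x^3 + 24*x^2 - 32*x + 16 = (x - 2)^4

Eigenvalues and multiplicities (the geometric multiplicity of λ is n − rank(A − λI), which equals the number of Jordan blocks for λ):
  λ = 2: algebraic multiplicity = 4, geometric multiplicity = 2

Determining the block sizes for each eigenvalue:
  λ = 2: with am = 4 and gm = 2, the partition is not yet determined (e.g. several partitions of 4 into 2 parts exist). Let N = A − (2)·I. Computing rank(N^1) = 2, rank(N^2) = 1, rank(N^3) = 0; the number of blocks of size ≥ j is rank(N^{j−1}) − rank(N^j), giving [2, 1, 1]. So we have 1 block(s) of size 3, 1 block(s) of size 1 → block sizes [3, 1]

Assembling the blocks gives a Jordan form
J =
  [2, 1, 0, 0]
  [0, 2, 1, 0]
  [0, 0, 2, 0]
  [0, 0, 0, 2]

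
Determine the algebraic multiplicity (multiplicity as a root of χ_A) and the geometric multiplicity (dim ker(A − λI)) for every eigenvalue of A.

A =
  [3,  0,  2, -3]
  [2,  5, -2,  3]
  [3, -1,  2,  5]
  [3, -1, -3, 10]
λ = 5: alg = 4, geom = 2

Step 1 — factor the characteristic polynomial to read off the algebraic multiplicities:
  χ_A(x) = (x - 5)^4

Step 2 — compute geometric multiplicities via the rank-nullity identity g(λ) = n − rank(A − λI):
  rank(A − (5)·I) = 2, so dim ker(A − (5)·I) = n − 2 = 2

Summary:
  λ = 5: algebraic multiplicity = 4, geometric multiplicity = 2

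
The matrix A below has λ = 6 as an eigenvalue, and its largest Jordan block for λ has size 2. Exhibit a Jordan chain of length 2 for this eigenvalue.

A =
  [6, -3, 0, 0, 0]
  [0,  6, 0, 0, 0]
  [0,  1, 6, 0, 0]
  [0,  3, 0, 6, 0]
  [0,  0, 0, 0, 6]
A Jordan chain for λ = 6 of length 2:
v_1 = (-3, 0, 1, 3, 0)ᵀ
v_2 = (0, 1, 0, 0, 0)ᵀ

Let N = A − (6)·I. We want v_2 with N^2 v_2 = 0 but N^1 v_2 ≠ 0; then v_{j-1} := N · v_j for j = 2, …, 2.

Pick v_2 = (0, 1, 0, 0, 0)ᵀ.
Then v_1 = N · v_2 = (-3, 0, 1, 3, 0)ᵀ.

Sanity check: (A − (6)·I) v_1 = (0, 0, 0, 0, 0)ᵀ = 0. ✓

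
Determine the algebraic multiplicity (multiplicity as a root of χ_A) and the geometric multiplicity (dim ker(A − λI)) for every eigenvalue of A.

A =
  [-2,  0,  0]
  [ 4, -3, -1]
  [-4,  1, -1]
λ = -2: alg = 3, geom = 2

Step 1 — factor the characteristic polynomial to read off the algebraic multiplicities:
  χ_A(x) = (x + 2)^3

Step 2 — compute geometric multiplicities via the rank-nullity identity g(λ) = n − rank(A − λI):
  rank(A − (-2)·I) = 1, so dim ker(A − (-2)·I) = n − 1 = 2

Summary:
  λ = -2: algebraic multiplicity = 3, geometric multiplicity = 2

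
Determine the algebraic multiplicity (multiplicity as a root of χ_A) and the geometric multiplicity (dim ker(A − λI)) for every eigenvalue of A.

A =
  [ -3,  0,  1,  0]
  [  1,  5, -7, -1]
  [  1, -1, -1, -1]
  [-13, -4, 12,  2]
λ = -1: alg = 3, geom = 1; λ = 6: alg = 1, geom = 1

Step 1 — factor the characteristic polynomial to read off the algebraic multiplicities:
  χ_A(x) = (x - 6)*(x + 1)^3

Step 2 — compute geometric multiplicities via the rank-nullity identity g(λ) = n − rank(A − λI):
  rank(A − (-1)·I) = 3, so dim ker(A − (-1)·I) = n − 3 = 1
  rank(A − (6)·I) = 3, so dim ker(A − (6)·I) = n − 3 = 1

Summary:
  λ = -1: algebraic multiplicity = 3, geometric multiplicity = 1
  λ = 6: algebraic multiplicity = 1, geometric multiplicity = 1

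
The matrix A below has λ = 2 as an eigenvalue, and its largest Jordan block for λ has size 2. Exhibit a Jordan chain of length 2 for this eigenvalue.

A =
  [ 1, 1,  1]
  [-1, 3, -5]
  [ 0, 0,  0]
A Jordan chain for λ = 2 of length 2:
v_1 = (-1, -1, 0)ᵀ
v_2 = (1, 0, 0)ᵀ

Let N = A − (2)·I. We want v_2 with N^2 v_2 = 0 but N^1 v_2 ≠ 0; then v_{j-1} := N · v_j for j = 2, …, 2.

Pick v_2 = (1, 0, 0)ᵀ.
Then v_1 = N · v_2 = (-1, -1, 0)ᵀ.

Sanity check: (A − (2)·I) v_1 = (0, 0, 0)ᵀ = 0. ✓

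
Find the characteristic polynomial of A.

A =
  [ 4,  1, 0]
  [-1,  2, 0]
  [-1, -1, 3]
x^3 - 9*x^2 + 27*x - 27

Expanding det(x·I − A) (e.g. by cofactor expansion or by noting that A is similar to its Jordan form J, which has the same characteristic polynomial as A) gives
  χ_A(x) = x^3 - 9*x^2 + 27*x - 27
which factors as (x - 3)^3. The eigenvalues (with algebraic multiplicities) are λ = 3 with multiplicity 3.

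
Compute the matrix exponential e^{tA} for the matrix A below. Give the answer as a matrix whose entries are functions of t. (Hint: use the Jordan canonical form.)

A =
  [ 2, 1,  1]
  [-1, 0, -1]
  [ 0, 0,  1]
e^{tA} =
  [t*exp(t) + exp(t), t*exp(t), t*exp(t)]
  [-t*exp(t), -t*exp(t) + exp(t), -t*exp(t)]
  [0, 0, exp(t)]

Strategy: write A = P · J · P⁻¹ where J is a Jordan canonical form, so e^{tA} = P · e^{tJ} · P⁻¹, and e^{tJ} can be computed block-by-block.

A has Jordan form
J =
  [1, 1, 0]
  [0, 1, 0]
  [0, 0, 1]
(up to reordering of blocks).

Per-block formulas:
  For a 2×2 Jordan block J_2(1): exp(t · J_2(1)) = e^(1t)·(I + t·N), where N is the 2×2 nilpotent shift.
  For a 1×1 block at λ = 1: exp(t · [1]) = [e^(1t)].

After assembling e^{tJ} and conjugating by P, we get:

e^{tA} =
  [t*exp(t) + exp(t), t*exp(t), t*exp(t)]
  [-t*exp(t), -t*exp(t) + exp(t), -t*exp(t)]
  [0, 0, exp(t)]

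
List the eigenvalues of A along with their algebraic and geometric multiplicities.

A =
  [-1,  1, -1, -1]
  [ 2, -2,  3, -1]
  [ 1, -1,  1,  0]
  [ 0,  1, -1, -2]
λ = -1: alg = 4, geom = 2

Step 1 — factor the characteristic polynomial to read off the algebraic multiplicities:
  χ_A(x) = (x + 1)^4

Step 2 — compute geometric multiplicities via the rank-nullity identity g(λ) = n − rank(A − λI):
  rank(A − (-1)·I) = 2, so dim ker(A − (-1)·I) = n − 2 = 2

Summary:
  λ = -1: algebraic multiplicity = 4, geometric multiplicity = 2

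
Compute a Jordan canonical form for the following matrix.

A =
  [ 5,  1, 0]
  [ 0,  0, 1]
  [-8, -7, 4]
J_3(3)

The characteristic polynomial is
  det(x·I − A) = x^3 - 9*x^2 + 27*x - 27 = (x - 3)^3

Eigenvalues and multiplicities (the geometric multiplicity of λ is n − rank(A − λI), which equals the number of Jordan blocks for λ):
  λ = 3: algebraic multiplicity = 3, geometric multiplicity = 1

Determining the block sizes for each eigenvalue:
  λ = 3: one block (gm = 1), so the single block has size am = 3 → block sizes [3]

Assembling the blocks gives a Jordan form
J =
  [3, 1, 0]
  [0, 3, 1]
  [0, 0, 3]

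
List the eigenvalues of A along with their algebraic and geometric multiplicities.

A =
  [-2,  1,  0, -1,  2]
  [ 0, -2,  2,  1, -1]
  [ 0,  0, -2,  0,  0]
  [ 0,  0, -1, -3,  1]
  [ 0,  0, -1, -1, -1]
λ = -2: alg = 5, geom = 2

Step 1 — factor the characteristic polynomial to read off the algebraic multiplicities:
  χ_A(x) = (x + 2)^5

Step 2 — compute geometric multiplicities via the rank-nullity identity g(λ) = n − rank(A − λI):
  rank(A − (-2)·I) = 3, so dim ker(A − (-2)·I) = n − 3 = 2

Summary:
  λ = -2: algebraic multiplicity = 5, geometric multiplicity = 2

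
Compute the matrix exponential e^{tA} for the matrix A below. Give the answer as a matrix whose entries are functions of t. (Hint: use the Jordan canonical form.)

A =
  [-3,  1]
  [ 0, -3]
e^{tA} =
  [exp(-3*t), t*exp(-3*t)]
  [0, exp(-3*t)]

Strategy: write A = P · J · P⁻¹ where J is a Jordan canonical form, so e^{tA} = P · e^{tJ} · P⁻¹, and e^{tJ} can be computed block-by-block.

A has Jordan form
J =
  [-3,  1]
  [ 0, -3]
(up to reordering of blocks).

Per-block formulas:
  For a 2×2 Jordan block J_2(-3): exp(t · J_2(-3)) = e^(-3t)·(I + t·N), where N is the 2×2 nilpotent shift.

After assembling e^{tJ} and conjugating by P, we get:

e^{tA} =
  [exp(-3*t), t*exp(-3*t)]
  [0, exp(-3*t)]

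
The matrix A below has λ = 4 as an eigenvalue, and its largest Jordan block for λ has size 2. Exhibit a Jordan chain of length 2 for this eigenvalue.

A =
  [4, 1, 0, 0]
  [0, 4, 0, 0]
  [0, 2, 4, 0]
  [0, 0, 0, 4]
A Jordan chain for λ = 4 of length 2:
v_1 = (1, 0, 2, 0)ᵀ
v_2 = (0, 1, 0, 0)ᵀ

Let N = A − (4)·I. We want v_2 with N^2 v_2 = 0 but N^1 v_2 ≠ 0; then v_{j-1} := N · v_j for j = 2, …, 2.

Pick v_2 = (0, 1, 0, 0)ᵀ.
Then v_1 = N · v_2 = (1, 0, 2, 0)ᵀ.

Sanity check: (A − (4)·I) v_1 = (0, 0, 0, 0)ᵀ = 0. ✓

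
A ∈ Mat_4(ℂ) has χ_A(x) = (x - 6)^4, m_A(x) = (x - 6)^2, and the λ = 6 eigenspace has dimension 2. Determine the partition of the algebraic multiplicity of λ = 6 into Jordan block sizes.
Block sizes for λ = 6: [2, 2]

Step 1 — from the characteristic polynomial, algebraic multiplicity of λ = 6 is 4. From dim ker(A − (6)·I) = 2, there are exactly 2 Jordan blocks for λ = 6.
Step 2 — from the minimal polynomial, the factor (x − 6)^2 tells us the largest block for λ = 6 has size 2.
Step 3 — with total size 4, 2 blocks, and largest block 2, the block sizes (in nonincreasing order) are [2, 2].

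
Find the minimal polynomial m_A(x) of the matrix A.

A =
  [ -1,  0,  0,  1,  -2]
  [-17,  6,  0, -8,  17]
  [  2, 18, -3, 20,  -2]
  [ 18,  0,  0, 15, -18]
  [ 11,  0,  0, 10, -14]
x^4 - 6*x^3 - 27*x^2 + 108*x + 324

The characteristic polynomial is χ_A(x) = (x - 6)^2*(x + 3)^3, so the eigenvalues are known. The minimal polynomial is
  m_A(x) = Π_λ (x − λ)^{k_λ}
where k_λ is the size of the *largest* Jordan block for λ (equivalently, the smallest k with (A − λI)^k v = 0 for every generalised eigenvector v of λ).

  λ = -3: largest Jordan block has size 2, contributing (x + 3)^2
  λ = 6: largest Jordan block has size 2, contributing (x − 6)^2

So m_A(x) = (x - 6)^2*(x + 3)^2 = x^4 - 6*x^3 - 27*x^2 + 108*x + 324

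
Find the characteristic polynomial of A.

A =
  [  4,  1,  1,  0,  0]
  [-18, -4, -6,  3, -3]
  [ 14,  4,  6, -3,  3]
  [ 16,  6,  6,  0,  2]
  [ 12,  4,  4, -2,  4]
x^5 - 10*x^4 + 40*x^3 - 80*x^2 + 80*x - 32

Expanding det(x·I − A) (e.g. by cofactor expansion or by noting that A is similar to its Jordan form J, which has the same characteristic polynomial as A) gives
  χ_A(x) = x^5 - 10*x^4 + 40*x^3 - 80*x^2 + 80*x - 32
which factors as (x - 2)^5. The eigenvalues (with algebraic multiplicities) are λ = 2 with multiplicity 5.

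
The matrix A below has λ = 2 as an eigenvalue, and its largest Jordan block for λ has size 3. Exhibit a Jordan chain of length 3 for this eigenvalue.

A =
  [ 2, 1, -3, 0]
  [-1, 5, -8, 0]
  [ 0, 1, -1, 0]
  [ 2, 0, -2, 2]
A Jordan chain for λ = 2 of length 3:
v_1 = (-1, -3, -1, 0)ᵀ
v_2 = (0, -1, 0, 2)ᵀ
v_3 = (1, 0, 0, 0)ᵀ

Let N = A − (2)·I. We want v_3 with N^3 v_3 = 0 but N^2 v_3 ≠ 0; then v_{j-1} := N · v_j for j = 3, …, 2.

Pick v_3 = (1, 0, 0, 0)ᵀ.
Then v_2 = N · v_3 = (0, -1, 0, 2)ᵀ.
Then v_1 = N · v_2 = (-1, -3, -1, 0)ᵀ.

Sanity check: (A − (2)·I) v_1 = (0, 0, 0, 0)ᵀ = 0. ✓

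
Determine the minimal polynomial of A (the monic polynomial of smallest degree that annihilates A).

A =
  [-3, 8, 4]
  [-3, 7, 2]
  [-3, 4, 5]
x^2 - 6*x + 9

The characteristic polynomial is χ_A(x) = (x - 3)^3, so the eigenvalues are known. The minimal polynomial is
  m_A(x) = Π_λ (x − λ)^{k_λ}
where k_λ is the size of the *largest* Jordan block for λ (equivalently, the smallest k with (A − λI)^k v = 0 for every generalised eigenvector v of λ).

  λ = 3: largest Jordan block has size 2, contributing (x − 3)^2

So m_A(x) = (x - 3)^2 = x^2 - 6*x + 9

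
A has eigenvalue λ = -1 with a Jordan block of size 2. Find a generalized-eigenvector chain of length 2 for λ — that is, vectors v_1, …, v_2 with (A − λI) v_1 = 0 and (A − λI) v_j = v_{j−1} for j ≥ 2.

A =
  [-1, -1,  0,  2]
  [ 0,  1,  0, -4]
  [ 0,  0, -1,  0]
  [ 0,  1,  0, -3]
A Jordan chain for λ = -1 of length 2:
v_1 = (-1, 2, 0, 1)ᵀ
v_2 = (0, 1, 0, 0)ᵀ

Let N = A − (-1)·I. We want v_2 with N^2 v_2 = 0 but N^1 v_2 ≠ 0; then v_{j-1} := N · v_j for j = 2, …, 2.

Pick v_2 = (0, 1, 0, 0)ᵀ.
Then v_1 = N · v_2 = (-1, 2, 0, 1)ᵀ.

Sanity check: (A − (-1)·I) v_1 = (0, 0, 0, 0)ᵀ = 0. ✓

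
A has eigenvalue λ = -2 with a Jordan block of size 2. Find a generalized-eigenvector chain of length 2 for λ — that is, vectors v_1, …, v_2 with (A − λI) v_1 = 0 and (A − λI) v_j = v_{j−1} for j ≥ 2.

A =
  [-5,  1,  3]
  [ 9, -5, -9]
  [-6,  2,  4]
A Jordan chain for λ = -2 of length 2:
v_1 = (-3, 9, -6)ᵀ
v_2 = (1, 0, 0)ᵀ

Let N = A − (-2)·I. We want v_2 with N^2 v_2 = 0 but N^1 v_2 ≠ 0; then v_{j-1} := N · v_j for j = 2, …, 2.

Pick v_2 = (1, 0, 0)ᵀ.
Then v_1 = N · v_2 = (-3, 9, -6)ᵀ.

Sanity check: (A − (-2)·I) v_1 = (0, 0, 0)ᵀ = 0. ✓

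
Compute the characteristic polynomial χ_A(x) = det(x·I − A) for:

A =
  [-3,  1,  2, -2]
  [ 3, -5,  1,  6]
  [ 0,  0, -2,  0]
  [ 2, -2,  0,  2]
x^4 + 8*x^3 + 24*x^2 + 32*x + 16

Expanding det(x·I − A) (e.g. by cofactor expansion or by noting that A is similar to its Jordan form J, which has the same characteristic polynomial as A) gives
  χ_A(x) = x^4 + 8*x^3 + 24*x^2 + 32*x + 16
which factors as (x + 2)^4. The eigenvalues (with algebraic multiplicities) are λ = -2 with multiplicity 4.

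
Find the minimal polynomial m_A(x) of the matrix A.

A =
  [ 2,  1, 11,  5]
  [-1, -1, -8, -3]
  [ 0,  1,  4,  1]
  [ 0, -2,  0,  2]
x^4 - 7*x^3 + 15*x^2 - 13*x + 4

The characteristic polynomial is χ_A(x) = (x - 4)*(x - 1)^3, so the eigenvalues are known. The minimal polynomial is
  m_A(x) = Π_λ (x − λ)^{k_λ}
where k_λ is the size of the *largest* Jordan block for λ (equivalently, the smallest k with (A − λI)^k v = 0 for every generalised eigenvector v of λ).

  λ = 1: largest Jordan block has size 3, contributing (x − 1)^3
  λ = 4: largest Jordan block has size 1, contributing (x − 4)

So m_A(x) = (x - 4)*(x - 1)^3 = x^4 - 7*x^3 + 15*x^2 - 13*x + 4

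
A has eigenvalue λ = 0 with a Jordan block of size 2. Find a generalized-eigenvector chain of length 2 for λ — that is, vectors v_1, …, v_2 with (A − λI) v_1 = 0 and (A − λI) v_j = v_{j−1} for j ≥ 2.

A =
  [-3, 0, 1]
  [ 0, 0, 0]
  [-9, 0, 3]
A Jordan chain for λ = 0 of length 2:
v_1 = (-3, 0, -9)ᵀ
v_2 = (1, 0, 0)ᵀ

Let N = A − (0)·I. We want v_2 with N^2 v_2 = 0 but N^1 v_2 ≠ 0; then v_{j-1} := N · v_j for j = 2, …, 2.

Pick v_2 = (1, 0, 0)ᵀ.
Then v_1 = N · v_2 = (-3, 0, -9)ᵀ.

Sanity check: (A − (0)·I) v_1 = (0, 0, 0)ᵀ = 0. ✓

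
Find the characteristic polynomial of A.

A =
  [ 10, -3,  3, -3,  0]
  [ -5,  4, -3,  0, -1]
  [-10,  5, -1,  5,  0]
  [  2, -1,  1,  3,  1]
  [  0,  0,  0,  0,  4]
x^5 - 20*x^4 + 160*x^3 - 640*x^2 + 1280*x - 1024

Expanding det(x·I − A) (e.g. by cofactor expansion or by noting that A is similar to its Jordan form J, which has the same characteristic polynomial as A) gives
  χ_A(x) = x^5 - 20*x^4 + 160*x^3 - 640*x^2 + 1280*x - 1024
which factors as (x - 4)^5. The eigenvalues (with algebraic multiplicities) are λ = 4 with multiplicity 5.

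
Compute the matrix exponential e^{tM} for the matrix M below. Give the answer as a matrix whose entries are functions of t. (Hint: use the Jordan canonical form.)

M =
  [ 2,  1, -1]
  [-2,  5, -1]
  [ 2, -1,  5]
e^{tM} =
  [-2*t*exp(4*t) + exp(4*t), t*exp(4*t), -t*exp(4*t)]
  [-2*t*exp(4*t), t*exp(4*t) + exp(4*t), -t*exp(4*t)]
  [2*t*exp(4*t), -t*exp(4*t), t*exp(4*t) + exp(4*t)]

Strategy: write M = P · J · P⁻¹ where J is a Jordan canonical form, so e^{tM} = P · e^{tJ} · P⁻¹, and e^{tJ} can be computed block-by-block.

M has Jordan form
J =
  [4, 1, 0]
  [0, 4, 0]
  [0, 0, 4]
(up to reordering of blocks).

Per-block formulas:
  For a 1×1 block at λ = 4: exp(t · [4]) = [e^(4t)].
  For a 2×2 Jordan block J_2(4): exp(t · J_2(4)) = e^(4t)·(I + t·N), where N is the 2×2 nilpotent shift.

After assembling e^{tJ} and conjugating by P, we get:

e^{tM} =
  [-2*t*exp(4*t) + exp(4*t), t*exp(4*t), -t*exp(4*t)]
  [-2*t*exp(4*t), t*exp(4*t) + exp(4*t), -t*exp(4*t)]
  [2*t*exp(4*t), -t*exp(4*t), t*exp(4*t) + exp(4*t)]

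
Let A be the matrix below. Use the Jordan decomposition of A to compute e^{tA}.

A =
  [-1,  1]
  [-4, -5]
e^{tA} =
  [2*t*exp(-3*t) + exp(-3*t), t*exp(-3*t)]
  [-4*t*exp(-3*t), -2*t*exp(-3*t) + exp(-3*t)]

Strategy: write A = P · J · P⁻¹ where J is a Jordan canonical form, so e^{tA} = P · e^{tJ} · P⁻¹, and e^{tJ} can be computed block-by-block.

A has Jordan form
J =
  [-3,  1]
  [ 0, -3]
(up to reordering of blocks).

Per-block formulas:
  For a 2×2 Jordan block J_2(-3): exp(t · J_2(-3)) = e^(-3t)·(I + t·N), where N is the 2×2 nilpotent shift.

After assembling e^{tJ} and conjugating by P, we get:

e^{tA} =
  [2*t*exp(-3*t) + exp(-3*t), t*exp(-3*t)]
  [-4*t*exp(-3*t), -2*t*exp(-3*t) + exp(-3*t)]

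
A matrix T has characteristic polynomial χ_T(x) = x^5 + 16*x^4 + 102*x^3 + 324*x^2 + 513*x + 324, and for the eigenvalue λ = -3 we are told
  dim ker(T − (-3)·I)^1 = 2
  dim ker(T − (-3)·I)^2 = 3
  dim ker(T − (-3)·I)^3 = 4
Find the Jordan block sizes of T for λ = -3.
Block sizes for λ = -3: [3, 1]

From the dimensions of kernels of powers, the number of Jordan blocks of size at least j is d_j − d_{j−1} where d_j = dim ker(N^j) (with d_0 = 0). Computing the differences gives [2, 1, 1].
The number of blocks of size exactly k is (#blocks of size ≥ k) − (#blocks of size ≥ k + 1), so the partition is: 1 block(s) of size 1, 1 block(s) of size 3.
In nonincreasing order the block sizes are [3, 1].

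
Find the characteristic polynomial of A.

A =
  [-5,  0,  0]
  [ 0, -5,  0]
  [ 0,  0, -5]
x^3 + 15*x^2 + 75*x + 125

Expanding det(x·I − A) (e.g. by cofactor expansion or by noting that A is similar to its Jordan form J, which has the same characteristic polynomial as A) gives
  χ_A(x) = x^3 + 15*x^2 + 75*x + 125
which factors as (x + 5)^3. The eigenvalues (with algebraic multiplicities) are λ = -5 with multiplicity 3.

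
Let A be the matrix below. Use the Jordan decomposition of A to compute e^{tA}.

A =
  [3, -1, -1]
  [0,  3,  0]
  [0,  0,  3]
e^{tA} =
  [exp(3*t), -t*exp(3*t), -t*exp(3*t)]
  [0, exp(3*t), 0]
  [0, 0, exp(3*t)]

Strategy: write A = P · J · P⁻¹ where J is a Jordan canonical form, so e^{tA} = P · e^{tJ} · P⁻¹, and e^{tJ} can be computed block-by-block.

A has Jordan form
J =
  [3, 1, 0]
  [0, 3, 0]
  [0, 0, 3]
(up to reordering of blocks).

Per-block formulas:
  For a 1×1 block at λ = 3: exp(t · [3]) = [e^(3t)].
  For a 2×2 Jordan block J_2(3): exp(t · J_2(3)) = e^(3t)·(I + t·N), where N is the 2×2 nilpotent shift.

After assembling e^{tJ} and conjugating by P, we get:

e^{tA} =
  [exp(3*t), -t*exp(3*t), -t*exp(3*t)]
  [0, exp(3*t), 0]
  [0, 0, exp(3*t)]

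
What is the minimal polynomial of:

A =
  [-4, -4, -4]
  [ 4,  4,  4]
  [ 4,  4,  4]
x^2 - 4*x

The characteristic polynomial is χ_A(x) = x^2*(x - 4), so the eigenvalues are known. The minimal polynomial is
  m_A(x) = Π_λ (x − λ)^{k_λ}
where k_λ is the size of the *largest* Jordan block for λ (equivalently, the smallest k with (A − λI)^k v = 0 for every generalised eigenvector v of λ).

  λ = 0: largest Jordan block has size 1, contributing (x − 0)
  λ = 4: largest Jordan block has size 1, contributing (x − 4)

So m_A(x) = x*(x - 4) = x^2 - 4*x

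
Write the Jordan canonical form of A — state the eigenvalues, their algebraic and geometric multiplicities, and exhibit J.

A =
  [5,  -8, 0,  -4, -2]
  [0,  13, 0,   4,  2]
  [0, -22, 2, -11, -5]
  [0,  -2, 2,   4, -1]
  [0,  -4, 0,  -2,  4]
J_1(5) ⊕ J_1(5) ⊕ J_3(6)

The characteristic polynomial is
  det(x·I − A) = x^5 - 28*x^4 + 313*x^3 - 1746*x^2 + 4860*x - 5400 = (x - 6)^3*(x - 5)^2

Eigenvalues and multiplicities (the geometric multiplicity of λ is n − rank(A − λI), which equals the number of Jordan blocks for λ):
  λ = 5: algebraic multiplicity = 2, geometric multiplicity = 2
  λ = 6: algebraic multiplicity = 3, geometric multiplicity = 1

Determining the block sizes for each eigenvalue:
  λ = 5: gm = am = 2, so every block has size 1 → block sizes [1, 1]
  λ = 6: one block (gm = 1), so the single block has size am = 3 → block sizes [3]

Assembling the blocks gives a Jordan form
J =
  [5, 0, 0, 0, 0]
  [0, 5, 0, 0, 0]
  [0, 0, 6, 1, 0]
  [0, 0, 0, 6, 1]
  [0, 0, 0, 0, 6]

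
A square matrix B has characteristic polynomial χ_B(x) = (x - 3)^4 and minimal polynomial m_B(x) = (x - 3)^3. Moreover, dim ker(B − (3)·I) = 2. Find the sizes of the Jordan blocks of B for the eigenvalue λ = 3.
Block sizes for λ = 3: [3, 1]

Step 1 — from the characteristic polynomial, algebraic multiplicity of λ = 3 is 4. From dim ker(B − (3)·I) = 2, there are exactly 2 Jordan blocks for λ = 3.
Step 2 — from the minimal polynomial, the factor (x − 3)^3 tells us the largest block for λ = 3 has size 3.
Step 3 — with total size 4, 2 blocks, and largest block 3, the block sizes (in nonincreasing order) are [3, 1].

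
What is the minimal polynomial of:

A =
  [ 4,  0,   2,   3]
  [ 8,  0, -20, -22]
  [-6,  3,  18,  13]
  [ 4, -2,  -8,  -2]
x^4 - 20*x^3 + 148*x^2 - 480*x + 576

The characteristic polynomial is χ_A(x) = (x - 6)^2*(x - 4)^2, so the eigenvalues are known. The minimal polynomial is
  m_A(x) = Π_λ (x − λ)^{k_λ}
where k_λ is the size of the *largest* Jordan block for λ (equivalently, the smallest k with (A − λI)^k v = 0 for every generalised eigenvector v of λ).

  λ = 4: largest Jordan block has size 2, contributing (x − 4)^2
  λ = 6: largest Jordan block has size 2, contributing (x − 6)^2

So m_A(x) = (x - 6)^2*(x - 4)^2 = x^4 - 20*x^3 + 148*x^2 - 480*x + 576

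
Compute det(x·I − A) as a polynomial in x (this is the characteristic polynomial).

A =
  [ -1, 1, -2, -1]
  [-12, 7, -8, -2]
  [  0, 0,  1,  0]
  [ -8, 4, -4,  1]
x^4 - 8*x^3 + 18*x^2 - 16*x + 5

Expanding det(x·I − A) (e.g. by cofactor expansion or by noting that A is similar to its Jordan form J, which has the same characteristic polynomial as A) gives
  χ_A(x) = x^4 - 8*x^3 + 18*x^2 - 16*x + 5
which factors as (x - 5)*(x - 1)^3. The eigenvalues (with algebraic multiplicities) are λ = 1 with multiplicity 3, λ = 5 with multiplicity 1.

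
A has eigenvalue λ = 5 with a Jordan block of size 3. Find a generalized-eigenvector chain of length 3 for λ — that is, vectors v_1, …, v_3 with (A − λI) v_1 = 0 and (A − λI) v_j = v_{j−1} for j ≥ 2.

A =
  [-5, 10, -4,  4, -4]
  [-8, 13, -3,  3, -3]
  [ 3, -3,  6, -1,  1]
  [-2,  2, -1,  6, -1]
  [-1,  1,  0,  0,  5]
A Jordan chain for λ = 5 of length 3:
v_1 = (4, 4, -2, 0, 2)ᵀ
v_2 = (-10, -8, 3, -2, -1)ᵀ
v_3 = (1, 0, 0, 0, 0)ᵀ

Let N = A − (5)·I. We want v_3 with N^3 v_3 = 0 but N^2 v_3 ≠ 0; then v_{j-1} := N · v_j for j = 3, …, 2.

Pick v_3 = (1, 0, 0, 0, 0)ᵀ.
Then v_2 = N · v_3 = (-10, -8, 3, -2, -1)ᵀ.
Then v_1 = N · v_2 = (4, 4, -2, 0, 2)ᵀ.

Sanity check: (A − (5)·I) v_1 = (0, 0, 0, 0, 0)ᵀ = 0. ✓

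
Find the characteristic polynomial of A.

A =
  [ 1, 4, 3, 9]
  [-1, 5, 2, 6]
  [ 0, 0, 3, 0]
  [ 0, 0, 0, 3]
x^4 - 12*x^3 + 54*x^2 - 108*x + 81

Expanding det(x·I − A) (e.g. by cofactor expansion or by noting that A is similar to its Jordan form J, which has the same characteristic polynomial as A) gives
  χ_A(x) = x^4 - 12*x^3 + 54*x^2 - 108*x + 81
which factors as (x - 3)^4. The eigenvalues (with algebraic multiplicities) are λ = 3 with multiplicity 4.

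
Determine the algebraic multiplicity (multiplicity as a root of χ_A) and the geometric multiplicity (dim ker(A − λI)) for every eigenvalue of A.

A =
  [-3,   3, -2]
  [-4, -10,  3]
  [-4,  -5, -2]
λ = -5: alg = 3, geom = 1

Step 1 — factor the characteristic polynomial to read off the algebraic multiplicities:
  χ_A(x) = (x + 5)^3

Step 2 — compute geometric multiplicities via the rank-nullity identity g(λ) = n − rank(A − λI):
  rank(A − (-5)·I) = 2, so dim ker(A − (-5)·I) = n − 2 = 1

Summary:
  λ = -5: algebraic multiplicity = 3, geometric multiplicity = 1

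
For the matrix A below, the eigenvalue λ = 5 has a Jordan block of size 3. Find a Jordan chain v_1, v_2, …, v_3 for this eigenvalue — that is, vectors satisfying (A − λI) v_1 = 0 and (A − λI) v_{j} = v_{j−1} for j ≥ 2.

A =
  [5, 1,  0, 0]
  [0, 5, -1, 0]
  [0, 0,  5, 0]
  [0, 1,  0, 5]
A Jordan chain for λ = 5 of length 3:
v_1 = (-1, 0, 0, -1)ᵀ
v_2 = (0, -1, 0, 0)ᵀ
v_3 = (0, 0, 1, 0)ᵀ

Let N = A − (5)·I. We want v_3 with N^3 v_3 = 0 but N^2 v_3 ≠ 0; then v_{j-1} := N · v_j for j = 3, …, 2.

Pick v_3 = (0, 0, 1, 0)ᵀ.
Then v_2 = N · v_3 = (0, -1, 0, 0)ᵀ.
Then v_1 = N · v_2 = (-1, 0, 0, -1)ᵀ.

Sanity check: (A − (5)·I) v_1 = (0, 0, 0, 0)ᵀ = 0. ✓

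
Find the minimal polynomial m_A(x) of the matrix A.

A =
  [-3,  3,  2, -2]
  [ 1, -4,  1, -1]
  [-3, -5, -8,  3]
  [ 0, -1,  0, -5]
x^3 + 15*x^2 + 75*x + 125

The characteristic polynomial is χ_A(x) = (x + 5)^4, so the eigenvalues are known. The minimal polynomial is
  m_A(x) = Π_λ (x − λ)^{k_λ}
where k_λ is the size of the *largest* Jordan block for λ (equivalently, the smallest k with (A − λI)^k v = 0 for every generalised eigenvector v of λ).

  λ = -5: largest Jordan block has size 3, contributing (x + 5)^3

So m_A(x) = (x + 5)^3 = x^3 + 15*x^2 + 75*x + 125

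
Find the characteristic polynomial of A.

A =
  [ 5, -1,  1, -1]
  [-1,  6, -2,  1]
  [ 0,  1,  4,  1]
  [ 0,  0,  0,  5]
x^4 - 20*x^3 + 150*x^2 - 500*x + 625

Expanding det(x·I − A) (e.g. by cofactor expansion or by noting that A is similar to its Jordan form J, which has the same characteristic polynomial as A) gives
  χ_A(x) = x^4 - 20*x^3 + 150*x^2 - 500*x + 625
which factors as (x - 5)^4. The eigenvalues (with algebraic multiplicities) are λ = 5 with multiplicity 4.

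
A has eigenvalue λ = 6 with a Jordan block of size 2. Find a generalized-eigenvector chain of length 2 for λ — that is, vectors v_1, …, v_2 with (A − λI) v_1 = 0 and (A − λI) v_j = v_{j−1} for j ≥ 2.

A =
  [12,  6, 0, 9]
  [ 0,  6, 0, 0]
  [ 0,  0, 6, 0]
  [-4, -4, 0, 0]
A Jordan chain for λ = 6 of length 2:
v_1 = (6, 0, 0, -4)ᵀ
v_2 = (1, 0, 0, 0)ᵀ

Let N = A − (6)·I. We want v_2 with N^2 v_2 = 0 but N^1 v_2 ≠ 0; then v_{j-1} := N · v_j for j = 2, …, 2.

Pick v_2 = (1, 0, 0, 0)ᵀ.
Then v_1 = N · v_2 = (6, 0, 0, -4)ᵀ.

Sanity check: (A − (6)·I) v_1 = (0, 0, 0, 0)ᵀ = 0. ✓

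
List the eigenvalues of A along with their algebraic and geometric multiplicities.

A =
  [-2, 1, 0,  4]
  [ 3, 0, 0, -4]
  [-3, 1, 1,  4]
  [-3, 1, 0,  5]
λ = 1: alg = 4, geom = 3

Step 1 — factor the characteristic polynomial to read off the algebraic multiplicities:
  χ_A(x) = (x - 1)^4

Step 2 — compute geometric multiplicities via the rank-nullity identity g(λ) = n − rank(A − λI):
  rank(A − (1)·I) = 1, so dim ker(A − (1)·I) = n − 1 = 3

Summary:
  λ = 1: algebraic multiplicity = 4, geometric multiplicity = 3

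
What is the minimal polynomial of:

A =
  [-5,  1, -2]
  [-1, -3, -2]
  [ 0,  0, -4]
x^2 + 8*x + 16

The characteristic polynomial is χ_A(x) = (x + 4)^3, so the eigenvalues are known. The minimal polynomial is
  m_A(x) = Π_λ (x − λ)^{k_λ}
where k_λ is the size of the *largest* Jordan block for λ (equivalently, the smallest k with (A − λI)^k v = 0 for every generalised eigenvector v of λ).

  λ = -4: largest Jordan block has size 2, contributing (x + 4)^2

So m_A(x) = (x + 4)^2 = x^2 + 8*x + 16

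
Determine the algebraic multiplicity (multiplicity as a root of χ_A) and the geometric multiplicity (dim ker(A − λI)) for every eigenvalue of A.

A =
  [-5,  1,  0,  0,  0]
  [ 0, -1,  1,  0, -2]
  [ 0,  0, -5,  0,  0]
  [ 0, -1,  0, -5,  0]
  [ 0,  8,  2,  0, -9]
λ = -5: alg = 5, geom = 3

Step 1 — factor the characteristic polynomial to read off the algebraic multiplicities:
  χ_A(x) = (x + 5)^5

Step 2 — compute geometric multiplicities via the rank-nullity identity g(λ) = n − rank(A − λI):
  rank(A − (-5)·I) = 2, so dim ker(A − (-5)·I) = n − 2 = 3

Summary:
  λ = -5: algebraic multiplicity = 5, geometric multiplicity = 3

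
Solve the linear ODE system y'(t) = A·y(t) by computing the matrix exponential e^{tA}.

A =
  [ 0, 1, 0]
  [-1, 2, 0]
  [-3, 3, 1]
e^{tA} =
  [-t*exp(t) + exp(t), t*exp(t), 0]
  [-t*exp(t), t*exp(t) + exp(t), 0]
  [-3*t*exp(t), 3*t*exp(t), exp(t)]

Strategy: write A = P · J · P⁻¹ where J is a Jordan canonical form, so e^{tA} = P · e^{tJ} · P⁻¹, and e^{tJ} can be computed block-by-block.

A has Jordan form
J =
  [1, 1, 0]
  [0, 1, 0]
  [0, 0, 1]
(up to reordering of blocks).

Per-block formulas:
  For a 2×2 Jordan block J_2(1): exp(t · J_2(1)) = e^(1t)·(I + t·N), where N is the 2×2 nilpotent shift.
  For a 1×1 block at λ = 1: exp(t · [1]) = [e^(1t)].

After assembling e^{tJ} and conjugating by P, we get:

e^{tA} =
  [-t*exp(t) + exp(t), t*exp(t), 0]
  [-t*exp(t), t*exp(t) + exp(t), 0]
  [-3*t*exp(t), 3*t*exp(t), exp(t)]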